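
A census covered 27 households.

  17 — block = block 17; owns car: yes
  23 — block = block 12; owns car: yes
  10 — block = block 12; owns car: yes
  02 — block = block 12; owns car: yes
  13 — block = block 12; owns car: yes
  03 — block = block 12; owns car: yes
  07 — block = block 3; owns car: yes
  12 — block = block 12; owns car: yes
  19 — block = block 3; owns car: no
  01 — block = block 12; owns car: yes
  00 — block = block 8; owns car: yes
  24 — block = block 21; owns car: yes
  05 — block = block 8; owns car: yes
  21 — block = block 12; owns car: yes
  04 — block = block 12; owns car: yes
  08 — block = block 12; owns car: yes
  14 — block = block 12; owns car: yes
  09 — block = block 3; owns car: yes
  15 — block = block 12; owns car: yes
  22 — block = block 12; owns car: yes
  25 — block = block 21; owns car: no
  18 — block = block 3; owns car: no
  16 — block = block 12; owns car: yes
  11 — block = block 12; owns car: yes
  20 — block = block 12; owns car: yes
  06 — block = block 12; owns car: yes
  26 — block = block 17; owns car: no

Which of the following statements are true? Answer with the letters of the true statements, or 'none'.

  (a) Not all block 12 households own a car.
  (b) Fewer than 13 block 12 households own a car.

none

|A| = 17, |A ∩ B| = 17, |A ∖ B| = 0.
(a) A ⊄ B (|A ∖ B| ≥ 1): fails.
(b) |A ∩ B| < 13: fails.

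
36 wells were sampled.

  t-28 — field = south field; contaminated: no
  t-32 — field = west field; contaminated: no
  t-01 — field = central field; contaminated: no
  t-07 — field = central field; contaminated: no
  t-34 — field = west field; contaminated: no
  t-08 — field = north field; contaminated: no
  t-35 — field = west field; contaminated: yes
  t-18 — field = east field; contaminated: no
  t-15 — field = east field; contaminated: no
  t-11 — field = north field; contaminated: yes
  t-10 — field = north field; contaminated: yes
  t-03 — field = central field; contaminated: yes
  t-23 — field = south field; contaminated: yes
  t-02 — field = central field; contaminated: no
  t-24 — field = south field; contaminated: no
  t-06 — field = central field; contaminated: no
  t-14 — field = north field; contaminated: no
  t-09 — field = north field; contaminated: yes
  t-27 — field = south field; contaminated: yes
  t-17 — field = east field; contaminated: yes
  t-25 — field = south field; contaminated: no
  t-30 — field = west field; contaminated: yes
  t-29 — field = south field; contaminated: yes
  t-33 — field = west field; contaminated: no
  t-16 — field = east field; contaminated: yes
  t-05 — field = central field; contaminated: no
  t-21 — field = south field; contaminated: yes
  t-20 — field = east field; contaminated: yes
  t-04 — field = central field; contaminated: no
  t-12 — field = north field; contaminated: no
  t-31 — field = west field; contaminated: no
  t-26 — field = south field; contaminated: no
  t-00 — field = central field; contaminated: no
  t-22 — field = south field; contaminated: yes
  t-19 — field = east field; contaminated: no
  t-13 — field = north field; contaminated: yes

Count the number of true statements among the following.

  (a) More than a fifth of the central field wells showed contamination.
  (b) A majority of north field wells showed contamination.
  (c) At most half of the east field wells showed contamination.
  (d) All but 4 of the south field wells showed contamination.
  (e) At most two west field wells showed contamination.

(a) central field: |A| = 8, |A ∩ B| = 1; needs |A ∩ B| / |A| > 1/5 — false.
(b) north field: |A| = 7, |A ∩ B| = 4; needs |A ∩ B| > |A ∖ B| — true.
(c) east field: |A| = 6, |A ∩ B| = 3; needs |A ∩ B| ≤ |A ∖ B| — true.
(d) south field: |A| = 9, |A ∩ B| = 5; needs |A ∖ B| = 4 — true.
(e) west field: |A| = 6, |A ∩ B| = 2; needs |A ∩ B| ≤ 2 — true.

4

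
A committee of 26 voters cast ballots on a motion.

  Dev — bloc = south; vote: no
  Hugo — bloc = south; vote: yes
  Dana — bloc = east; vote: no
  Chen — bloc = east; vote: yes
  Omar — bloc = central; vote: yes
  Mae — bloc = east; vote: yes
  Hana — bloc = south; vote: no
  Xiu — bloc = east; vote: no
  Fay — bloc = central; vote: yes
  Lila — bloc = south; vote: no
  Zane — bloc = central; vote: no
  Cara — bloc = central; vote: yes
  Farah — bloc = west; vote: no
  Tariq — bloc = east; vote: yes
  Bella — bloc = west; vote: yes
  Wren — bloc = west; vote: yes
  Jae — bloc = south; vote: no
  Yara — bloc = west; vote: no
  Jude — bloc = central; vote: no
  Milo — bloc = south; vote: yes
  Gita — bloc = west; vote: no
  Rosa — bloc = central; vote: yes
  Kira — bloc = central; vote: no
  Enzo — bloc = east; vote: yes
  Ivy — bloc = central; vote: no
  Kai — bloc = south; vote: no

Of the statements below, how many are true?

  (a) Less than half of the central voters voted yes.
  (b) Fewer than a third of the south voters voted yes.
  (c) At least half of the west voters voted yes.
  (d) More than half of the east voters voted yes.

(a) central: |A| = 8, |A ∩ B| = 4; needs |A ∩ B| < |A ∖ B| — false.
(b) south: |A| = 7, |A ∩ B| = 2; needs |A ∩ B| / |A| < 1/3 — true.
(c) west: |A| = 5, |A ∩ B| = 2; needs |A ∩ B| ≥ |A ∖ B| — false.
(d) east: |A| = 6, |A ∩ B| = 4; needs |A ∩ B| > |A ∖ B| — true.

2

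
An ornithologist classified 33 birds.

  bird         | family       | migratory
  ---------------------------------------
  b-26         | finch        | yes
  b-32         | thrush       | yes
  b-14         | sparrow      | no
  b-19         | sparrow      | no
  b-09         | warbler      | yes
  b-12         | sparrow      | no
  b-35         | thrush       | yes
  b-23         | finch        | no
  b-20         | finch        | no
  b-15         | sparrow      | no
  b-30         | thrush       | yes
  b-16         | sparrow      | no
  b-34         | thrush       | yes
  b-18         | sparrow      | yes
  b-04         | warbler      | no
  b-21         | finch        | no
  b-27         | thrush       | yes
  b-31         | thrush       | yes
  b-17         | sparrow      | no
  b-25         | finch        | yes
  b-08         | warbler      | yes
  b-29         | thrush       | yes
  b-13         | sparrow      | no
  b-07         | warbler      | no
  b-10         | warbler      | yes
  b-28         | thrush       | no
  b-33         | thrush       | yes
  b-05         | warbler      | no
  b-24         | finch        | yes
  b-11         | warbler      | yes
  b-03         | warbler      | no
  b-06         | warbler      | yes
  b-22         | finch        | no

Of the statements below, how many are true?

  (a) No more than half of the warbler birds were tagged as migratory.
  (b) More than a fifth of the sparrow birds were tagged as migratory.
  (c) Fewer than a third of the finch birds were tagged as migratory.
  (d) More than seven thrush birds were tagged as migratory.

1

(a) warbler: |A| = 9, |A ∩ B| = 5; needs |A ∩ B| ≤ |A ∖ B| — false.
(b) sparrow: |A| = 8, |A ∩ B| = 1; needs |A ∩ B| / |A| > 1/5 — false.
(c) finch: |A| = 7, |A ∩ B| = 3; needs |A ∩ B| / |A| < 1/3 — false.
(d) thrush: |A| = 9, |A ∩ B| = 8; needs |A ∩ B| > 7 — true.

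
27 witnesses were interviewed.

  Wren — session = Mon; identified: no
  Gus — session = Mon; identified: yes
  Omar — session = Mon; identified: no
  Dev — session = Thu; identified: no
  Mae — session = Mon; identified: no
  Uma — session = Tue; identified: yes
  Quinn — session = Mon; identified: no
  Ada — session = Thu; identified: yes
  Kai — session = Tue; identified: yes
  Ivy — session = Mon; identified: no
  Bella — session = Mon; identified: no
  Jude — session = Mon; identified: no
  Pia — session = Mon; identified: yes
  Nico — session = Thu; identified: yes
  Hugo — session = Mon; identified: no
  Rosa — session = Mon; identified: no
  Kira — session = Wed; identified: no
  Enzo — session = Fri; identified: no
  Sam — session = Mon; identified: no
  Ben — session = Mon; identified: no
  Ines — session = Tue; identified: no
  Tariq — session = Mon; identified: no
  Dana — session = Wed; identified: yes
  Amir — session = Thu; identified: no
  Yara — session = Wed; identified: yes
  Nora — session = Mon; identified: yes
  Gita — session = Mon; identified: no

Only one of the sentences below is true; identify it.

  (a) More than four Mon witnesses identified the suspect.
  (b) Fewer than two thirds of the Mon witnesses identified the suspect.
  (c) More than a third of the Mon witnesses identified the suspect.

(b)

|A| = 16, |A ∩ B| = 3, |A ∖ B| = 13.
(a) requires |A ∩ B| > 4: false.
(b) requires |A ∩ B| / |A| < 2/3: true.
(c) requires |A ∩ B| / |A| > 1/3: false.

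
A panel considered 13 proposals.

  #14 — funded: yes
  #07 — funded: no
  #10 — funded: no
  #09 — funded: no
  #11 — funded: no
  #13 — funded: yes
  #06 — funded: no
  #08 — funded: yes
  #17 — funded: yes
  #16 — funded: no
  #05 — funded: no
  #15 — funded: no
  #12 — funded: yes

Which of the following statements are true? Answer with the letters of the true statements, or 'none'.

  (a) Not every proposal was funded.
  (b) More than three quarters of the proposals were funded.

(a)

|A| = 13, |A ∩ B| = 5, |A ∖ B| = 8.
(a) A ⊄ B (|A ∖ B| ≥ 1): holds.
(b) |A ∩ B| / |A| > 3/4: fails.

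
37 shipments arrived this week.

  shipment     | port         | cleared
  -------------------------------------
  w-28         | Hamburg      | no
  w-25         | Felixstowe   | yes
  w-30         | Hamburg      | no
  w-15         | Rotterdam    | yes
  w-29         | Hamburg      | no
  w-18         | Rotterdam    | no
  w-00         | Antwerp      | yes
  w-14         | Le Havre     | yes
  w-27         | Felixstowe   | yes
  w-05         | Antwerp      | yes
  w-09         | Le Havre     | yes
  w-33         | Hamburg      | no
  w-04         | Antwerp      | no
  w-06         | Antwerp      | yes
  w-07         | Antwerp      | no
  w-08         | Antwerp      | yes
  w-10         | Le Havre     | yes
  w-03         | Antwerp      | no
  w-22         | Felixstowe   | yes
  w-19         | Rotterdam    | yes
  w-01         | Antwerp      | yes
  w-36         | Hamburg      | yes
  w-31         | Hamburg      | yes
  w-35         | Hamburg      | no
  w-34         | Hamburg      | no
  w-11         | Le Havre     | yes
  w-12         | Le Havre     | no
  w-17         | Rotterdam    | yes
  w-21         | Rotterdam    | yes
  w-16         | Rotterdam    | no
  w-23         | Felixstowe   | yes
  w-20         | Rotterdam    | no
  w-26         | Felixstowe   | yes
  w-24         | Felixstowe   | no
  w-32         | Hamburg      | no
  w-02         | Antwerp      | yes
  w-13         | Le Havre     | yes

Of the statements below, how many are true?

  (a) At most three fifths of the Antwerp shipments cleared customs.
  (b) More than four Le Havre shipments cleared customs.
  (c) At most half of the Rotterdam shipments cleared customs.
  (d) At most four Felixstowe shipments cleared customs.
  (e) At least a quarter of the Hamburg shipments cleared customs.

1

(a) Antwerp: |A| = 9, |A ∩ B| = 6; needs |A ∩ B| / |A| ≤ 3/5 — false.
(b) Le Havre: |A| = 6, |A ∩ B| = 5; needs |A ∩ B| > 4 — true.
(c) Rotterdam: |A| = 7, |A ∩ B| = 4; needs |A ∩ B| ≤ |A ∖ B| — false.
(d) Felixstowe: |A| = 6, |A ∩ B| = 5; needs |A ∩ B| ≤ 4 — false.
(e) Hamburg: |A| = 9, |A ∩ B| = 2; needs |A ∩ B| / |A| ≥ 1/4 — false.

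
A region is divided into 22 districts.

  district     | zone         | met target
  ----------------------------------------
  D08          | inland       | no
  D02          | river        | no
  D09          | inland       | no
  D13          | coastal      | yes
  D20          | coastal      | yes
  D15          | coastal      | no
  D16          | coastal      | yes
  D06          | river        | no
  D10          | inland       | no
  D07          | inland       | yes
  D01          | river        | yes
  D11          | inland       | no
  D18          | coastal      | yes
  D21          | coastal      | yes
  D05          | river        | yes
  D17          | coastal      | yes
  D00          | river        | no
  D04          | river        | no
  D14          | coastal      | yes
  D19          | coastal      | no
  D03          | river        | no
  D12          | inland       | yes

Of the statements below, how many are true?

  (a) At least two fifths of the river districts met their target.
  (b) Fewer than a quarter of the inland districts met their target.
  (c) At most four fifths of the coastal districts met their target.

1

(a) river: |A| = 7, |A ∩ B| = 2; needs |A ∩ B| / |A| ≥ 2/5 — false.
(b) inland: |A| = 6, |A ∩ B| = 2; needs |A ∩ B| / |A| < 1/4 — false.
(c) coastal: |A| = 9, |A ∩ B| = 7; needs |A ∩ B| / |A| ≤ 4/5 — true.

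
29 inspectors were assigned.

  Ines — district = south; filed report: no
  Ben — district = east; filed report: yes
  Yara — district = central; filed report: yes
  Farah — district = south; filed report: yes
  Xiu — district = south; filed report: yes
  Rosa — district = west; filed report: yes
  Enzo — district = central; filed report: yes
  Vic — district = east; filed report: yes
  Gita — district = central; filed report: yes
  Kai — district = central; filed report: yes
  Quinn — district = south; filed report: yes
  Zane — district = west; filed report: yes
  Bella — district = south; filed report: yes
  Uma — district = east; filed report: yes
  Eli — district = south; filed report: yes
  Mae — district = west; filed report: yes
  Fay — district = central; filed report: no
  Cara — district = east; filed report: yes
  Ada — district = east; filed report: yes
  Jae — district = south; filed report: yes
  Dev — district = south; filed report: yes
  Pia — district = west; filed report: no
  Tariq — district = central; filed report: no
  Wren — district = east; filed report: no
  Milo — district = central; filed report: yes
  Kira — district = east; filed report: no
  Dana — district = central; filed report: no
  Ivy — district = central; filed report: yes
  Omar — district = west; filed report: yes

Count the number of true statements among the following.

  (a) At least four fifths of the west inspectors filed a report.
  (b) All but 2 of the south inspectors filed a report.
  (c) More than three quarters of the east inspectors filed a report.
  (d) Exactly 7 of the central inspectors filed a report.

1

(a) west: |A| = 5, |A ∩ B| = 4; needs |A ∩ B| / |A| ≥ 4/5 — true.
(b) south: |A| = 8, |A ∩ B| = 7; needs |A ∖ B| = 2 — false.
(c) east: |A| = 7, |A ∩ B| = 5; needs |A ∩ B| / |A| > 3/4 — false.
(d) central: |A| = 9, |A ∩ B| = 6; needs |A ∩ B| = 7 — false.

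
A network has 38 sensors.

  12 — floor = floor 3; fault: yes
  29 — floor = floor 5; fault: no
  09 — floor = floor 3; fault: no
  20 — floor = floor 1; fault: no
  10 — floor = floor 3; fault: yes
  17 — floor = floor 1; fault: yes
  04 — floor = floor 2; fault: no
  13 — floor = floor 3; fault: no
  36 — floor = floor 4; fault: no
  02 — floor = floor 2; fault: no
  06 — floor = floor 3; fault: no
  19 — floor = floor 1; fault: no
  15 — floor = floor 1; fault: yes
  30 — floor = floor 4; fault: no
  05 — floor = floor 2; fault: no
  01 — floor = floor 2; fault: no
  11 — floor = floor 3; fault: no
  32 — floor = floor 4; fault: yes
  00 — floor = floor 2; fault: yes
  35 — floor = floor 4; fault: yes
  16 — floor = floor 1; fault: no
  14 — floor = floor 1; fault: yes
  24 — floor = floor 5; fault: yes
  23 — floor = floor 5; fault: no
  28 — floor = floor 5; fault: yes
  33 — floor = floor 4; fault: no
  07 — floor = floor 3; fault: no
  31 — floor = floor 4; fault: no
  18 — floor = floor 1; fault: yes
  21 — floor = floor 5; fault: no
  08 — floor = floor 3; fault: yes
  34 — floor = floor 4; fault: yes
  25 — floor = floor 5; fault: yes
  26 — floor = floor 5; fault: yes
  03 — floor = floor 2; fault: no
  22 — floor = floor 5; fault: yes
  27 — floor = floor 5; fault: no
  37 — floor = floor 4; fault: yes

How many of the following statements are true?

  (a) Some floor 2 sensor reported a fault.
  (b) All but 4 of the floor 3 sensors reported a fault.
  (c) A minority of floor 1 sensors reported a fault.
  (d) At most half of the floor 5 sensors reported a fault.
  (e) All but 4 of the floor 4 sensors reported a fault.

(a) floor 2: |A| = 6, |A ∩ B| = 1; needs A ∩ B ≠ ∅ (|A ∩ B| ≥ 1) — true.
(b) floor 3: |A| = 8, |A ∩ B| = 3; needs |A ∖ B| = 4 — false.
(c) floor 1: |A| = 7, |A ∩ B| = 4; needs |A ∩ B| < |A ∖ B| — false.
(d) floor 5: |A| = 9, |A ∩ B| = 5; needs |A ∩ B| ≤ |A ∖ B| — false.
(e) floor 4: |A| = 8, |A ∩ B| = 4; needs |A ∖ B| = 4 — true.

2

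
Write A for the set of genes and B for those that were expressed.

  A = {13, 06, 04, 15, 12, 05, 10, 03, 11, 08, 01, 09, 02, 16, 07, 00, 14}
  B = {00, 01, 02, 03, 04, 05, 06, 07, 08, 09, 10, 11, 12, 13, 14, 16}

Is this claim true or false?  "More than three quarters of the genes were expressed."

Truth condition: |A ∩ B| / |A| > 3/4.
|A| = 17, |A ∩ B| = 16, |A ∖ B| = 1.
|A ∩ B|/|A| = 16/17, so the statement is true.

True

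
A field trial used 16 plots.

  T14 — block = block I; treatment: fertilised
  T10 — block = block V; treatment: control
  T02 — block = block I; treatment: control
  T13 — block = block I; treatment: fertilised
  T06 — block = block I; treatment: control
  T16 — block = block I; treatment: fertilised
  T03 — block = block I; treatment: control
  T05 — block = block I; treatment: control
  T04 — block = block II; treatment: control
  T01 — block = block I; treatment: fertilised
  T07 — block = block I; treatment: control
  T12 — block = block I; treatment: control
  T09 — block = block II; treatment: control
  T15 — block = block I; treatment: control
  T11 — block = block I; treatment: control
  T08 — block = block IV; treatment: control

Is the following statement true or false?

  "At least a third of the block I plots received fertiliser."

True

'At least a third of the block I plots received fertiliser' holds iff |A ∩ B| / |A| ≥ 1/3.
A (the restrictor) = {T14, T02, T13, T06, T16, T03, T05, T01, T07, T12, T15, T11}, |A| = 12.
A ∩ B = {T14, T13, T16, T01}, so |A ∩ B| = 4.
A ∖ B = {T02, T06, T03, T05, T07, T12, T15, T11}, so |A ∖ B| = 8.
|A ∩ B|/|A| = 4/12, so the statement is true.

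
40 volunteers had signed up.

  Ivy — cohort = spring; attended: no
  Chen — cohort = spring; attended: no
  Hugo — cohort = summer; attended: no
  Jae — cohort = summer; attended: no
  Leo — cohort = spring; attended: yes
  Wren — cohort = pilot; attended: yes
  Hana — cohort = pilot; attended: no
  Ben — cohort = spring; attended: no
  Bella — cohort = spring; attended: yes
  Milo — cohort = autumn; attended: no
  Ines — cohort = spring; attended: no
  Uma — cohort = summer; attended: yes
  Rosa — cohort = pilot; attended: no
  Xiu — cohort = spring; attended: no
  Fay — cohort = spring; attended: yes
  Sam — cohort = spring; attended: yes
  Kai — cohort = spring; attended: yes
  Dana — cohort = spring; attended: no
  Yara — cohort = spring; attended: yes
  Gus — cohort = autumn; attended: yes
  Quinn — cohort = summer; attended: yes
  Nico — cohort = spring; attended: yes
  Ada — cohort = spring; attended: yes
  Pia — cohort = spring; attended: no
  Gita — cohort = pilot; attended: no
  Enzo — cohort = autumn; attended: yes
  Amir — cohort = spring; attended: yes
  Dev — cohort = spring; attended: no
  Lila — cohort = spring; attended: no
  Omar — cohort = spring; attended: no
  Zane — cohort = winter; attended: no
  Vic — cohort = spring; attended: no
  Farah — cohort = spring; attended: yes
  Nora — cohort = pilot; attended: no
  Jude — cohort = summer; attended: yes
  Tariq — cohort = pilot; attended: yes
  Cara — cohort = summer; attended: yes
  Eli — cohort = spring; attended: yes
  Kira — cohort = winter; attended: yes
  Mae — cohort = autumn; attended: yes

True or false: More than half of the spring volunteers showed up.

'More than half of the spring volunteers showed up' holds iff |A ∩ B| > |A ∖ B|.
|A| = 22, |A ∩ B| = 11, |A ∖ B| = 11.
11 = 11, so the statement is false.

False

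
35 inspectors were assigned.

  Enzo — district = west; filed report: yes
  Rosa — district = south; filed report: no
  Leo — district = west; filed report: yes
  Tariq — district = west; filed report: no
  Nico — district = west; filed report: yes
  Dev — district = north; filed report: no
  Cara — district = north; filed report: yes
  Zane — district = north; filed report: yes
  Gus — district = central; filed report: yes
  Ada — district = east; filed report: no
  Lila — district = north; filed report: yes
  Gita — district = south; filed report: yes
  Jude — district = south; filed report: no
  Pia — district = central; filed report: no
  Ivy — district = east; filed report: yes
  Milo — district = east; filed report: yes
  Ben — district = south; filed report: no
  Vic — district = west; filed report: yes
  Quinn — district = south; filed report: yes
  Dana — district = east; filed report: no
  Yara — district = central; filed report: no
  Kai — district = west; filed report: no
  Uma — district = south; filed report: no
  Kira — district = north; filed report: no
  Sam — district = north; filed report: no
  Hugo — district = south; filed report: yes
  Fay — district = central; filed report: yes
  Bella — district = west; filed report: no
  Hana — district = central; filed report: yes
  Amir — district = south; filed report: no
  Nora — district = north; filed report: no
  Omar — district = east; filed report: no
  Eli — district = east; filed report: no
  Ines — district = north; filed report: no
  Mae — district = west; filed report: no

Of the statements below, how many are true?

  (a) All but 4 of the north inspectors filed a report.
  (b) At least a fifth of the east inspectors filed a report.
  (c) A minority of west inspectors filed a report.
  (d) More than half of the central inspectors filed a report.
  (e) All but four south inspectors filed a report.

2

(a) north: |A| = 8, |A ∩ B| = 3; needs |A ∖ B| = 4 — false.
(b) east: |A| = 6, |A ∩ B| = 2; needs |A ∩ B| / |A| ≥ 1/5 — true.
(c) west: |A| = 8, |A ∩ B| = 4; needs |A ∩ B| < |A ∖ B| — false.
(d) central: |A| = 5, |A ∩ B| = 3; needs |A ∩ B| > |A ∖ B| — true.
(e) south: |A| = 8, |A ∩ B| = 3; needs |A ∖ B| = 4 — false.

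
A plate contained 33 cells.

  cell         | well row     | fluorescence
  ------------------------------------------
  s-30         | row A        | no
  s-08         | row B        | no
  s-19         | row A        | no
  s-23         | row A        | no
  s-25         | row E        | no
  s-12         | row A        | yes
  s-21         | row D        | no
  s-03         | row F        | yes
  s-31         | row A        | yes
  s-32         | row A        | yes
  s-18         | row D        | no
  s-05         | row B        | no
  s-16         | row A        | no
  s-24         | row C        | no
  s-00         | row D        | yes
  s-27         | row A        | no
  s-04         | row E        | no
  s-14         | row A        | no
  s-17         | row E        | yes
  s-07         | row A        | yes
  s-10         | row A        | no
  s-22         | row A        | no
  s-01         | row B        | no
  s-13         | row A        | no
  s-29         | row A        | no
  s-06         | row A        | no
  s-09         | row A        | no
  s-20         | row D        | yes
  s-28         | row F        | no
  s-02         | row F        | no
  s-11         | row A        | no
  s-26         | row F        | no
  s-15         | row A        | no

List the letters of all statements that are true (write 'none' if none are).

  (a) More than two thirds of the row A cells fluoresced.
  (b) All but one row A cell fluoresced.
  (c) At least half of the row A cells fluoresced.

none

|A| = 18, |A ∩ B| = 4, |A ∖ B| = 14.
(a) |A ∩ B| / |A| > 2/3: fails.
(b) |A ∖ B| = 1: fails.
(c) |A ∩ B| ≥ |A ∖ B|: fails.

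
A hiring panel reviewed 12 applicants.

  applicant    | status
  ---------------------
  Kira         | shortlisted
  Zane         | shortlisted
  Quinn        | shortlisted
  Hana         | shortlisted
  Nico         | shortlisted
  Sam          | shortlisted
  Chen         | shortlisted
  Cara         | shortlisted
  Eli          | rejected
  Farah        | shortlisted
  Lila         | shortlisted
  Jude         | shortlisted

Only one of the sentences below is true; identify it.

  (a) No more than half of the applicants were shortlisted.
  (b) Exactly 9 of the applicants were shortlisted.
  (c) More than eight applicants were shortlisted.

|A| = 12, |A ∩ B| = 11, |A ∖ B| = 1.
(a) requires |A ∩ B| ≤ |A ∖ B|: false.
(b) requires |A ∩ B| = 9: false.
(c) requires |A ∩ B| > 8: true.

(c)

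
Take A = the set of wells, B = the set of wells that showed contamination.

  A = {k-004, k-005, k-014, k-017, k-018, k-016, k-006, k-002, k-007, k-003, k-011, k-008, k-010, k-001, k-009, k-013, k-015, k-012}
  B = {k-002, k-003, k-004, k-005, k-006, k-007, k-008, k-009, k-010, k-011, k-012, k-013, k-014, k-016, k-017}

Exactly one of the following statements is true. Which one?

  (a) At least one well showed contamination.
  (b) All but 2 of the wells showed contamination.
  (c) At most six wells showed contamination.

|A| = 18, |A ∩ B| = 15, |A ∖ B| = 3.
(a) requires A ∩ B ≠ ∅ (|A ∩ B| ≥ 1): true.
(b) requires |A ∖ B| = 2: false.
(c) requires |A ∩ B| ≤ 6: false.

(a)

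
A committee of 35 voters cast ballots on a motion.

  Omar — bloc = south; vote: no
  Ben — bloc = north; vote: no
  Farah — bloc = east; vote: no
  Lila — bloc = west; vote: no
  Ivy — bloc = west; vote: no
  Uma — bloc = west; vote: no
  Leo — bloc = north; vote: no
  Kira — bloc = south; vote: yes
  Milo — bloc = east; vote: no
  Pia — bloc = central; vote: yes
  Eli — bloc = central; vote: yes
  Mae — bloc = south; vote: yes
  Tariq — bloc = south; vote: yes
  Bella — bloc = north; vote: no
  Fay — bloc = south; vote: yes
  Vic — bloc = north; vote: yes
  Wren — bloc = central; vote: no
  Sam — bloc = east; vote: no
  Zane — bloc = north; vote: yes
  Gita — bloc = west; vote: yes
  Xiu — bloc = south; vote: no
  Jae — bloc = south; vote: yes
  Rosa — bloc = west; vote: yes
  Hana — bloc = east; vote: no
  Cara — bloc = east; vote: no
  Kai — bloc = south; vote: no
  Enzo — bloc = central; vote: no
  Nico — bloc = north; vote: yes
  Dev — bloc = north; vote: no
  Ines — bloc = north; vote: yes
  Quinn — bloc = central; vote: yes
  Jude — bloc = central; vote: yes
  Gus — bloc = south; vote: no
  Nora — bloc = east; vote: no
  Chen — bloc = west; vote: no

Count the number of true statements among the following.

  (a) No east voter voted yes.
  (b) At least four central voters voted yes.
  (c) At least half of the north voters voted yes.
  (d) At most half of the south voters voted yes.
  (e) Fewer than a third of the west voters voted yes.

(a) east: |A| = 6, |A ∩ B| = 0; needs A ∩ B = ∅ (|A ∩ B| = 0) — true.
(b) central: |A| = 6, |A ∩ B| = 4; needs |A ∩ B| ≥ 4 — true.
(c) north: |A| = 8, |A ∩ B| = 4; needs |A ∩ B| ≥ |A ∖ B| — true.
(d) south: |A| = 9, |A ∩ B| = 5; needs |A ∩ B| ≤ |A ∖ B| — false.
(e) west: |A| = 6, |A ∩ B| = 2; needs |A ∩ B| / |A| < 1/3 — false.

3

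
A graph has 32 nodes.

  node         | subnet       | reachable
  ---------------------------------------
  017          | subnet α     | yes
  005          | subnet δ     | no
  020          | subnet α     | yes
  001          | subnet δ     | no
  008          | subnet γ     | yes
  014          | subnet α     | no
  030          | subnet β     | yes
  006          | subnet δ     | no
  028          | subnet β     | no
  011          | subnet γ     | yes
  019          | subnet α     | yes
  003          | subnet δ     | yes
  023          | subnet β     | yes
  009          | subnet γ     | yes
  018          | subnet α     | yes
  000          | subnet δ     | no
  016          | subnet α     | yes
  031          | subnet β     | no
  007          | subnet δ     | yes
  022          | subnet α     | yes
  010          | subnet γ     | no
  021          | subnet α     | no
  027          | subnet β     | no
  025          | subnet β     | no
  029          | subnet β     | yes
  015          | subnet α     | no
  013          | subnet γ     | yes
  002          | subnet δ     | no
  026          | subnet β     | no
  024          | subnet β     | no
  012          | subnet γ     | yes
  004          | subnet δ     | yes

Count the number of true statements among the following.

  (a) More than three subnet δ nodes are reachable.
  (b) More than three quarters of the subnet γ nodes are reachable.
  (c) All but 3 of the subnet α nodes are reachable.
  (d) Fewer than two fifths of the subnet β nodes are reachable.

3

(a) subnet δ: |A| = 8, |A ∩ B| = 3; needs |A ∩ B| > 3 — false.
(b) subnet γ: |A| = 6, |A ∩ B| = 5; needs |A ∩ B| / |A| > 3/4 — true.
(c) subnet α: |A| = 9, |A ∩ B| = 6; needs |A ∖ B| = 3 — true.
(d) subnet β: |A| = 9, |A ∩ B| = 3; needs |A ∩ B| / |A| < 2/5 — true.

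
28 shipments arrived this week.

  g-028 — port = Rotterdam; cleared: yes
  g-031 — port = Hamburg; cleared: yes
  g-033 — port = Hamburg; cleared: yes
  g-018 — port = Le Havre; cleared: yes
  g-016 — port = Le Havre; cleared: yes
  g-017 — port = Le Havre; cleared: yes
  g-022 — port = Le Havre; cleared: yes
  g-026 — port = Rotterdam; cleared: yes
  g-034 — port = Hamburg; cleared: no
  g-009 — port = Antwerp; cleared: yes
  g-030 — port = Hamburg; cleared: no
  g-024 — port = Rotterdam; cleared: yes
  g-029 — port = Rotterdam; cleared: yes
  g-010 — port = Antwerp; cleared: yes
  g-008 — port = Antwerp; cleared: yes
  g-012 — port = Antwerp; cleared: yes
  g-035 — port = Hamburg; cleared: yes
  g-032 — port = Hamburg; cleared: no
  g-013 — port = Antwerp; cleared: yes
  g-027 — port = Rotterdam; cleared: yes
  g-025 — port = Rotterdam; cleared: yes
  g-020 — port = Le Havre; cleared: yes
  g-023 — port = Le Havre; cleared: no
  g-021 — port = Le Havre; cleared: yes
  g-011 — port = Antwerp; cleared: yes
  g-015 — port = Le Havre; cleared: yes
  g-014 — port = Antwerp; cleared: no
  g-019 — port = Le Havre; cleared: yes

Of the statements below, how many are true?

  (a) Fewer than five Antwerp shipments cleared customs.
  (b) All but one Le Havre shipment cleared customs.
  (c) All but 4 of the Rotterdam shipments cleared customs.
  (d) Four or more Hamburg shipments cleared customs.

(a) Antwerp: |A| = 7, |A ∩ B| = 6; needs |A ∩ B| < 5 — false.
(b) Le Havre: |A| = 9, |A ∩ B| = 8; needs |A ∖ B| = 1 — true.
(c) Rotterdam: |A| = 6, |A ∩ B| = 6; needs |A ∖ B| = 4 — false.
(d) Hamburg: |A| = 6, |A ∩ B| = 3; needs |A ∩ B| ≥ 4 — false.

1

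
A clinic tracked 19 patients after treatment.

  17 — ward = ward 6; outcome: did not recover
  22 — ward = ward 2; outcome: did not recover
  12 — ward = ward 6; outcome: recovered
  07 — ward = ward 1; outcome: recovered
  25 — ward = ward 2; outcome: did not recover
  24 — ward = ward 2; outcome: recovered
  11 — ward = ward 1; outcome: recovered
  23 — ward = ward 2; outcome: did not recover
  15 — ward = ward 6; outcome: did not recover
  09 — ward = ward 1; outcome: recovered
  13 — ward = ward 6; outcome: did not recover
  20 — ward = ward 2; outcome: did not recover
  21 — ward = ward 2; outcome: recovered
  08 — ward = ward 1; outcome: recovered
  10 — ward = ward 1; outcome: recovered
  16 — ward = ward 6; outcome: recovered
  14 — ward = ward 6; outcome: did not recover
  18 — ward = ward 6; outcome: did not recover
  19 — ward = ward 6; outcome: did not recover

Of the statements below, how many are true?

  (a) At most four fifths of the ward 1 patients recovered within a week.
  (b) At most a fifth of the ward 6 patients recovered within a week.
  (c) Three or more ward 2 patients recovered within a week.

0

(a) ward 1: |A| = 5, |A ∩ B| = 5; needs |A ∩ B| / |A| ≤ 4/5 — false.
(b) ward 6: |A| = 8, |A ∩ B| = 2; needs |A ∩ B| / |A| ≤ 1/5 — false.
(c) ward 2: |A| = 6, |A ∩ B| = 2; needs |A ∩ B| ≥ 3 — false.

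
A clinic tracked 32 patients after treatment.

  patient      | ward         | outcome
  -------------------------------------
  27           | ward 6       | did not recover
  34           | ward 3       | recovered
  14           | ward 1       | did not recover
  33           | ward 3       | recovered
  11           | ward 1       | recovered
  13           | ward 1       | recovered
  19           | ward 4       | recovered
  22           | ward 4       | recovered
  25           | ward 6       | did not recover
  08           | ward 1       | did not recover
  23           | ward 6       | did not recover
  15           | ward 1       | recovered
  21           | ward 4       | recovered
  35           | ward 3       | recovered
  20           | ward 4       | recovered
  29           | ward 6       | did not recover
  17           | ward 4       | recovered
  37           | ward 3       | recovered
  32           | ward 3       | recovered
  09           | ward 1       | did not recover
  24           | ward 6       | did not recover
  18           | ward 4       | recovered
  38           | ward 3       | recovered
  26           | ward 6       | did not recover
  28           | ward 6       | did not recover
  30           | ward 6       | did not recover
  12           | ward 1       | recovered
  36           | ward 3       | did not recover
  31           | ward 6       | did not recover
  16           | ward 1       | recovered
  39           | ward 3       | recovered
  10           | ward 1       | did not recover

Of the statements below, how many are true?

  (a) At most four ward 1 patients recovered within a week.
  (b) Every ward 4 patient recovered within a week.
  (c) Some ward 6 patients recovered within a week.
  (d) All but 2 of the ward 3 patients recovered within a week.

1

(a) ward 1: |A| = 9, |A ∩ B| = 5; needs |A ∩ B| ≤ 4 — false.
(b) ward 4: |A| = 6, |A ∩ B| = 6; needs A ⊆ B, i.e. every element of A is in B (|A ∖ B| = 0) — true.
(c) ward 6: |A| = 9, |A ∩ B| = 0; needs A ∩ B ≠ ∅ (|A ∩ B| ≥ 1) — false.
(d) ward 3: |A| = 8, |A ∩ B| = 7; needs |A ∖ B| = 2 — false.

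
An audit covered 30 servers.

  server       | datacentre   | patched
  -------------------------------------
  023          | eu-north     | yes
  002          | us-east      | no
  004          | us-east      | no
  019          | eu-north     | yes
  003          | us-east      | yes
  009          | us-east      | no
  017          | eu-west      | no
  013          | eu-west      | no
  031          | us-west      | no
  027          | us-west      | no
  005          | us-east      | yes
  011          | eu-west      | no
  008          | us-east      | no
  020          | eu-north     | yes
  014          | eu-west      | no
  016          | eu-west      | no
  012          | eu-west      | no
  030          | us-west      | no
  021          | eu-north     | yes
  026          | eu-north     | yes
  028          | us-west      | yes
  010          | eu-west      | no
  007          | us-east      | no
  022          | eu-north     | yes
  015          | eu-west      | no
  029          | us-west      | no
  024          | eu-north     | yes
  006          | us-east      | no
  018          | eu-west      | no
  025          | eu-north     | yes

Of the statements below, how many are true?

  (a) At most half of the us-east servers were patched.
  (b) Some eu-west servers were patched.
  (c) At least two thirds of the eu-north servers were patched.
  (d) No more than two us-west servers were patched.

(a) us-east: |A| = 8, |A ∩ B| = 2; needs |A ∩ B| ≤ |A ∖ B| — true.
(b) eu-west: |A| = 9, |A ∩ B| = 0; needs A ∩ B ≠ ∅ (|A ∩ B| ≥ 1) — false.
(c) eu-north: |A| = 8, |A ∩ B| = 8; needs |A ∩ B| / |A| ≥ 2/3 — true.
(d) us-west: |A| = 5, |A ∩ B| = 1; needs |A ∩ B| ≤ 2 — true.

3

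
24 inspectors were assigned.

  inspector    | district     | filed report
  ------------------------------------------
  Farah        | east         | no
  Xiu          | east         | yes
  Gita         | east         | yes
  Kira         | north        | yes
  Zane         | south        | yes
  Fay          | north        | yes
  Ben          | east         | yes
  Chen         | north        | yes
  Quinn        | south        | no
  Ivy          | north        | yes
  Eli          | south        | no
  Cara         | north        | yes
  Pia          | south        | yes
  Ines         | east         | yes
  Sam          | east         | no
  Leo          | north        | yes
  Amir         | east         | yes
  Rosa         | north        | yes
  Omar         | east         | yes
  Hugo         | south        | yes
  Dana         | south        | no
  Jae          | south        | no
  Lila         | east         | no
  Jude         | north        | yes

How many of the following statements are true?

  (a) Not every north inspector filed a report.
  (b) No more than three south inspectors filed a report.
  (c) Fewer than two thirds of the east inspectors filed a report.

(a) north: |A| = 8, |A ∩ B| = 8; needs A ⊄ B (|A ∖ B| ≥ 1) — false.
(b) south: |A| = 7, |A ∩ B| = 3; needs |A ∩ B| ≤ 3 — true.
(c) east: |A| = 9, |A ∩ B| = 6; needs |A ∩ B| / |A| < 2/3 — false.

1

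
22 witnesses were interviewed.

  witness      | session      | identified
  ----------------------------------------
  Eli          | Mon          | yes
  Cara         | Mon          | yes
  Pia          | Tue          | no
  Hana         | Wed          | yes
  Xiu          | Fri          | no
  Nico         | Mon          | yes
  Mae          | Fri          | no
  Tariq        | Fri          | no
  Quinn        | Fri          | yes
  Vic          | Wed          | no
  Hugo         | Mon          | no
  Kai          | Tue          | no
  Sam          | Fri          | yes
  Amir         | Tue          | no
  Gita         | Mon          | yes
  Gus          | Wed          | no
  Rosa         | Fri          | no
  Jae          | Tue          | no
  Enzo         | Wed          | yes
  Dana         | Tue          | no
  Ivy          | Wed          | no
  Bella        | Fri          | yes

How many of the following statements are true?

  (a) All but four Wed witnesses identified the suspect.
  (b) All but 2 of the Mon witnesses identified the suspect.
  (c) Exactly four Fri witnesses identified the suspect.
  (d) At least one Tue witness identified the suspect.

(a) Wed: |A| = 5, |A ∩ B| = 2; needs |A ∖ B| = 4 — false.
(b) Mon: |A| = 5, |A ∩ B| = 4; needs |A ∖ B| = 2 — false.
(c) Fri: |A| = 7, |A ∩ B| = 3; needs |A ∩ B| = 4 — false.
(d) Tue: |A| = 5, |A ∩ B| = 0; needs A ∩ B ≠ ∅ (|A ∩ B| ≥ 1) — false.

0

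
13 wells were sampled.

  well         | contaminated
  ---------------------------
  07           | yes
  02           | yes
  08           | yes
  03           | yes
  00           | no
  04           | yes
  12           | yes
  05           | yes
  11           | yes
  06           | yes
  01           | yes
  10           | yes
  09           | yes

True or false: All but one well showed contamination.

True

The determiner here denotes the relation: |A ∖ B| = 1.
A (the restrictor) = {07, 02, 08, 03, 00, 04, 12, 05, 11, 06, 01, 10, 09}, |A| = 13.
A ∖ B = {00}, so |A ∖ B| = 1.
|A ∖ B| = 1, so the statement is true.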